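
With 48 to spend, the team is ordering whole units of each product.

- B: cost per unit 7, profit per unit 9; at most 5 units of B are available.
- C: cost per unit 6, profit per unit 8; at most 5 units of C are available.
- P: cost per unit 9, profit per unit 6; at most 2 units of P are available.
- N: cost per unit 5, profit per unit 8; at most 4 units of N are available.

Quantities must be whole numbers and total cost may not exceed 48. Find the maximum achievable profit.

3×B, 1×C, and 4×N: cost 47 ≤ 48, profit 3·9 + 1·8 + 4·8 = 67.
4×B and 4×N: cost 48 ≤ 48, profit 4·9 + 4·8 = 68.
Best is 68.

68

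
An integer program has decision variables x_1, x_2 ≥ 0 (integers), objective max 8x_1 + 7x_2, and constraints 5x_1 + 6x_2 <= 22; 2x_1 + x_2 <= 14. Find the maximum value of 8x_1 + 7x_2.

Relaxing integrality, the LP optimum is 35.20 at (x_1,x_2) = (4.4, 0), which is not an integer point.
(x_1,x_2)=(4,0): 5·4+6·0=20≤22, 2·4+1·0=8≤14, objective 32.
(x_1,x_2)=(3,1): 5·3+6·1=21≤22, 2·3+1·1=7≤14, objective 31.
(x_1,x_2)=(3,0): 5·3+6·0=15≤22, 2·3+1·0=6≤14, objective 24.
Maximum is 32 at (x_1,x_2)=(4,0).

32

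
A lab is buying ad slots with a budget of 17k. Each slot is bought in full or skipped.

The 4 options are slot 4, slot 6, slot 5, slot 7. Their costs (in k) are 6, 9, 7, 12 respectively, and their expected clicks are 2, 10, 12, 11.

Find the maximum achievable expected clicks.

Allowing fractional choices, the relaxed optimum would be about 22.9, but ad slots are indivisible.
slot 4 + slot 5: cost 6 + 7 = 13 ≤ 17, expected clicks 2 + 12 = 14.
slot 6 + slot 5: cost 9 + 7 = 16 ≤ 17, expected clicks 10 + 12 = 22.
Best is slot 6 and slot 5 with total expected clicks 22.

22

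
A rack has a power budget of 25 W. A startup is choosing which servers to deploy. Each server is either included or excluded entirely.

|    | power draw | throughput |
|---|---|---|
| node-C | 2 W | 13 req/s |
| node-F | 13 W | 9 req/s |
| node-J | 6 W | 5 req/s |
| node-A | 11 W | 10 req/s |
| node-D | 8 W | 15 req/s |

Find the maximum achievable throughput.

Take node-C, node-A, and node-D: power draw 2 + 11 + 8 = 21 ≤ 25, throughput 13 + 10 + 15 = 38.
No other feasible combination does better.

38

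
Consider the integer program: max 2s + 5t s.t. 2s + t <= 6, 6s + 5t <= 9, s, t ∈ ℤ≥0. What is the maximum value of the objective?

(s,t)=(0,1) is feasible, giving 5.
(s,t)=(1,0) is feasible, giving 2.
(s,t)=(0,0) is feasible, giving 0.
No feasible integer point exceeds 5.

5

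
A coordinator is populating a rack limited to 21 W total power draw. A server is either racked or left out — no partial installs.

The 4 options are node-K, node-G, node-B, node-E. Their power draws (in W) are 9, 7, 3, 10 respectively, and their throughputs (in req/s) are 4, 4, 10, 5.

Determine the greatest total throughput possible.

node-G + node-B + node-E: power draw 7 + 3 + 10 = 20 ≤ 21, throughput 4 + 10 + 5 = 19.
node-K + node-G + node-B: power draw 9 + 7 + 3 = 19 ≤ 21, throughput 4 + 4 + 10 = 18.
Best is node-G, node-B, and node-E with total throughput 19.

19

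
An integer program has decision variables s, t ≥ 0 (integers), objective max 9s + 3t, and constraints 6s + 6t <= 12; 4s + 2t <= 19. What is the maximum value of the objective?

(s,t)=(2,0) is feasible, giving 18.
(s,t)=(1,1) is feasible, giving 12.
(s,t)=(1,0) is feasible, giving 9.
No feasible integer point exceeds 18.

18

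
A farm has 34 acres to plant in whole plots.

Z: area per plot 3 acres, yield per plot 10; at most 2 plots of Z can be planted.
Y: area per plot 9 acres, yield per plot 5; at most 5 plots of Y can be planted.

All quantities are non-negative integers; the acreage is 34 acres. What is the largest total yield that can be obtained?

35

2×Z and 2×Y: area 24 ≤ 34, yield 2·10 + 2·5 = 30.
2×Z and 3×Y: area 33 ≤ 34, yield 2·10 + 3·5 = 35.
Best is 35.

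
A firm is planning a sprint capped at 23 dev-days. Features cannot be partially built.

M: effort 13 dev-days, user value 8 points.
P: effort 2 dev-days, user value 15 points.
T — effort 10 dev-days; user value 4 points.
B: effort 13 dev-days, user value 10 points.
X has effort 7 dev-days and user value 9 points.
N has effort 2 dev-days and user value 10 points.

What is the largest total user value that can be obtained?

This is a 0-1 knapsack instance.
Take P, T, X, and N: effort 2 + 10 + 7 + 2 = 21 ≤ 23, user value 15 + 4 + 9 + 10 = 38.
No other feasible combination does better.

38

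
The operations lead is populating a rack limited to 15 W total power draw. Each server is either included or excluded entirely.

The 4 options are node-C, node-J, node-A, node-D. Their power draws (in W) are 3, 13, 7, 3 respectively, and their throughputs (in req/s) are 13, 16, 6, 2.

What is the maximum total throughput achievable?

Allowing fractional choices, the relaxed optimum would be about 27.8, but servers are indivisible.
node-C + node-A + node-D: power draw 3 + 7 + 3 = 13 ≤ 15, throughput 13 + 6 + 2 = 21.
node-C + node-A: power draw 3 + 7 = 10 ≤ 15, throughput 13 + 6 = 19.
Best is node-C, node-A, and node-D with total throughput 21.

21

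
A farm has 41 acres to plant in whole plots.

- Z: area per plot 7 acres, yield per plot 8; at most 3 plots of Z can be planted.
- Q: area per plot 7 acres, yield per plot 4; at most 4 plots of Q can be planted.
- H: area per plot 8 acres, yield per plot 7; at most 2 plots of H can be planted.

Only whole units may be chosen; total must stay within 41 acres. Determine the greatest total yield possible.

38

Z has the best ratio (8/7); taking only Z gives at most 3×8 = 24 (stopped by the supply cap of 3).
Mixing does better — 3×Z and 2×H: area 37 ≤ 41, yield 3·8 + 2·7 = 38.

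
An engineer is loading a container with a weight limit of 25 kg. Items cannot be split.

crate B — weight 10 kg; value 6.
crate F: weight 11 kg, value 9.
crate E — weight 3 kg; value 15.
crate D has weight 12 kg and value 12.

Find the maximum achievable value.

Allowing fractional choices, the relaxed optimum would be about 35.2, but items are indivisible.
crate B + crate E + crate D: weight 10 + 3 + 12 = 25 ≤ 25, value 6 + 15 + 12 = 33.
crate B + crate F + crate E: weight 10 + 11 + 3 = 24 ≤ 25, value 6 + 9 + 15 = 30.
Best is crate B, crate E, and crate D with total value 33.

33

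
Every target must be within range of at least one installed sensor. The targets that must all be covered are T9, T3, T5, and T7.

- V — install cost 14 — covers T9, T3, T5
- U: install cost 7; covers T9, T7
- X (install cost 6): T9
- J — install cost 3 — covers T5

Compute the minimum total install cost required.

21

The greedy cost-per-new-target heuristic would pick J, U, and V for 24, but a cheaper cover exists.
Choose V and U: together they cover T9, T3, T5, T7 — every target.
Total install cost: 14 + 7 = 21.
No cover costs less than 21.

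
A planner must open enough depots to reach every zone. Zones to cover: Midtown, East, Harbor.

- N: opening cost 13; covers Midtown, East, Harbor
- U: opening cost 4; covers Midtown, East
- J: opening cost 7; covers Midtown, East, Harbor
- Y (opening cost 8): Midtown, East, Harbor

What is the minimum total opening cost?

7

This is an integer covering problem.
J alone covers Midtown, East, Harbor — every zone.
Total opening cost: 7.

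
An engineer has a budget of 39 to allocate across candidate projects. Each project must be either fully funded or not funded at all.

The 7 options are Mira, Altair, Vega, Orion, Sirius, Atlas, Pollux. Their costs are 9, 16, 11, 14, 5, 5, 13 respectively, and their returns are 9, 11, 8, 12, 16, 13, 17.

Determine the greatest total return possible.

Treat it as a binary knapsack problem.
Allowing fractional choices, the relaxed optimum would be about 61.0, but projects are indivisible.
Orion + Sirius + Atlas + Pollux: cost 14 + 5 + 5 + 13 = 37 ≤ 39, return 12 + 16 + 13 + 17 = 58.
Mira + Sirius + Atlas + Pollux: cost 9 + 5 + 5 + 13 = 32 ≤ 39, return 9 + 16 + 13 + 17 = 55.
Altair + Sirius + Atlas + Pollux: cost 16 + 5 + 5 + 13 = 39 ≤ 39, return 11 + 16 + 13 + 17 = 57.
Best is Orion, Sirius, Atlas, and Pollux with total return 58.

58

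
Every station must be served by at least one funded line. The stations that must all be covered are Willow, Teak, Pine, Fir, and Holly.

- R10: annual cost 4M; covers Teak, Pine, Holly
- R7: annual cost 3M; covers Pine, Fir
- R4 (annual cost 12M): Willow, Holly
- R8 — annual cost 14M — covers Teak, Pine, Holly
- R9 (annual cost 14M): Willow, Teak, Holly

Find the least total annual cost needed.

The greedy cost-per-new-station heuristic would pick R10, R7, and R4 for 19, but a cheaper cover exists.
Choose R7 and R9: together they cover Willow, Teak, Pine, Fir, Holly — every station.
Total annual cost: 3 + 14 = 17.
No cover costs less than 17.

17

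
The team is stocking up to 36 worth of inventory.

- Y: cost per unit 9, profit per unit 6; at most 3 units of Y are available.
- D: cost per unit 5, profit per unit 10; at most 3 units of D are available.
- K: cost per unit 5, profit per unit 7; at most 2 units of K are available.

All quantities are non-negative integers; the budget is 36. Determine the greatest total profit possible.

50

1×Y, 3×D, and 2×K: cost 34 ≤ 36, profit 1·6 + 3·10 + 2·7 = 50.
3×D and 2×K: cost 25 ≤ 36, profit 3·10 + 2·7 = 44.
Best is 50.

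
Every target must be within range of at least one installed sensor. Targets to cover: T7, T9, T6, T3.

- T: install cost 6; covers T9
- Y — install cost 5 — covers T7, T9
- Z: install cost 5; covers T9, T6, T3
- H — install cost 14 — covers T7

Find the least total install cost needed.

Choose Y and Z: together they cover T7, T9, T6, T3 — every target.
Total install cost: 5 + 5 = 10.

10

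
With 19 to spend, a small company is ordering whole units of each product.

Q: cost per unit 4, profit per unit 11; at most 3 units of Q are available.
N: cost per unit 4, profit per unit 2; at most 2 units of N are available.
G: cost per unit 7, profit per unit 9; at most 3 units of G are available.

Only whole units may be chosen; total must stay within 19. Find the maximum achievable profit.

42

Q has the best ratio (11/4); taking only Q gives at most 3×11 = 33 (stopped by the supply cap of 3).
Mixing does better — 3×Q and 1×G: cost 19 ≤ 19, profit 3·11 + 1·9 = 42.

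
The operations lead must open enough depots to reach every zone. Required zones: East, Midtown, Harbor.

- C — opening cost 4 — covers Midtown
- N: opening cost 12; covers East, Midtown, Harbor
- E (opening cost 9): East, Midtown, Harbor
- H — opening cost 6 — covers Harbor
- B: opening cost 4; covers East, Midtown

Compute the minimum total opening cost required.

The greedy cost-per-new-zone heuristic would pick B and H for 10, but a cheaper cover exists.
E alone covers East, Midtown, Harbor — every zone.
Total opening cost: 9.
No cover costs less than 9.

9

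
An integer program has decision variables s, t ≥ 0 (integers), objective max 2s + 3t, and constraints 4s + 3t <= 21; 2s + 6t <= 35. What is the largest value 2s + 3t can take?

17

The continuous relaxation peaks at (1.17, 5.44) with value 18.67; rounding to a feasible lattice point costs some objective.
(s,t)=(1,5): 4·1+3·5=19≤21, 2·1+6·5=32≤35, objective 17.
(s,t)=(2,4): 4·2+3·4=20≤21, 2·2+6·4=28≤35, objective 16.
(s,t)=(0,5): 4·0+3·5=15≤21, 2·0+6·5=30≤35, objective 15.
The best lattice point is (1,5), giving 17.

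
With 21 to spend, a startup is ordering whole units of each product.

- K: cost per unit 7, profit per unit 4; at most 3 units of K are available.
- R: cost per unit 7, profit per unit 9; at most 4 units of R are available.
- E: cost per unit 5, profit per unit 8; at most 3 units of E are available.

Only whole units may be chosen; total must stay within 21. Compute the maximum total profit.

27

This is a bounded integer knapsack.
3×R: cost 21 ≤ 21, profit 3·9 = 27.
2×R and 1×E: cost 19 ≤ 21, profit 2·9 + 1·8 = 26.
Best is 27.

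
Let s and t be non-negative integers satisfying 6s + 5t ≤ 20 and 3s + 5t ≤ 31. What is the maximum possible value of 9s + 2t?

27

Relaxing integrality, the LP optimum is 30.00 at (s,t) = (3.33, 0), which is not an integer point.
(s,t)=(3,0): 6·3+5·0=18≤20, 3·3+5·0=9≤31, objective 27.
(s,t)=(2,1): 6·2+5·1=17≤20, 3·2+5·1=11≤31, objective 20.
(s,t)=(2,0): 6·2+5·0=12≤20, 3·2+5·0=6≤31, objective 18.
No feasible integer point exceeds 27.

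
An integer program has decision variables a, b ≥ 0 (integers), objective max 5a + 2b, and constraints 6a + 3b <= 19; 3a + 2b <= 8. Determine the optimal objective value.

The continuous relaxation peaks at (2.67, 0) with value 13.33; rounding to a feasible lattice point costs some objective.
(a,b)=(2,1) is feasible, giving 12.
(a,b)=(2,0) is feasible, giving 10.
No feasible integer point exceeds 12.

12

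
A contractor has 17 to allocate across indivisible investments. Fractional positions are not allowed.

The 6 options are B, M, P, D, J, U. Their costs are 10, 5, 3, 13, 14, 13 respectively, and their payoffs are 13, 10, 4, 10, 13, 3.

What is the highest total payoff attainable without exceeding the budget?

Treat it as a binary knapsack problem.
Take B and M: cost 10 + 5 = 15 ≤ 17, payoff 13 + 10 = 23.
No other feasible combination does better.

23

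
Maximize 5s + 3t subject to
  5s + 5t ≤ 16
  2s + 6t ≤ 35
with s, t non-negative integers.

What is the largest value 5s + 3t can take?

The continuous relaxation peaks at (3.2, 0) with value 16.00; rounding to a feasible lattice point costs some objective.
(s,t)=(3,0): 5·3+5·0=15≤16, 2·3+6·0=6≤35, objective 15.
(s,t)=(2,1): 5·2+5·1=15≤16, 2·2+6·1=10≤35, objective 13.
(s,t)=(2,0): 5·2+5·0=10≤16, 2·2+6·0=4≤35, objective 10.
No feasible integer point exceeds 15.

15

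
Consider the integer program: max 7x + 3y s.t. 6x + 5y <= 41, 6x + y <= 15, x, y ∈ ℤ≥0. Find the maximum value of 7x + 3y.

(x,y)=(1,7): 6·1+5·7=41≤41, 6·1+1·7=13≤15, objective 28.
(x,y)=(1,6): 6·1+5·6=36≤41, 6·1+1·6=12≤15, objective 25.
Maximum is 28 at (x,y)=(1,7).

28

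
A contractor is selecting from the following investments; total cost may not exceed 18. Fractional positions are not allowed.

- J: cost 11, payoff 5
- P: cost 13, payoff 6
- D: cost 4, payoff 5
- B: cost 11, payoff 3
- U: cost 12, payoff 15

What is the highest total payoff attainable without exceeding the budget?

20

Allowing fractional choices, the relaxed optimum would be about 20.9, but investments are indivisible.
D + U: cost 4 + 12 = 16 ≤ 18, payoff 5 + 15 = 20.
P + D: cost 13 + 4 = 17 ≤ 18, payoff 6 + 5 = 11.
U: cost 12 ≤ 18, payoff 15.
Best is D and U with total payoff 20.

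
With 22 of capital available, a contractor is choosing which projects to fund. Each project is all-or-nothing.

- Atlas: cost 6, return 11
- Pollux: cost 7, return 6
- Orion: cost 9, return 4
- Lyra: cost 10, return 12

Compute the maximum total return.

Atlas + Lyra: cost 6 + 10 = 16 ≤ 22, return 11 + 12 = 23.
Atlas + Pollux + Orion: cost 6 + 7 + 9 = 22 ≤ 22, return 11 + 6 + 4 = 21.
Pollux + Lyra: cost 7 + 10 = 17 ≤ 22, return 6 + 12 = 18.
Best is Atlas and Lyra with total return 23.

23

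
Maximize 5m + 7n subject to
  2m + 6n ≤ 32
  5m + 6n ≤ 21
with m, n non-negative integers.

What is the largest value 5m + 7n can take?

The continuous relaxation peaks at (0, 3.5) with value 24.50; rounding to a feasible lattice point costs some objective.
(m,n)=(3,1): 2·3+6·1=12≤32, 5·3+6·1=21≤21, objective 22.
(m,n)=(0,3): 2·0+6·3=18≤32, 5·0+6·3=18≤21, objective 21.
(m,n)=(4,0): 2·4+6·0=8≤32, 5·4+6·0=20≤21, objective 20.
The best lattice point is (3,1), giving 22.

22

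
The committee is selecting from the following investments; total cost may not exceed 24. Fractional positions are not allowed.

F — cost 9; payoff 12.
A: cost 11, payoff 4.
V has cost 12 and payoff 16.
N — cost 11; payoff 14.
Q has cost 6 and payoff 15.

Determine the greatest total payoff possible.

This is an integer program with binary decision variables.
Allowing fractional choices, the relaxed optimum would be about 39.0, but investments are indivisible.
V + Q: cost 12 + 6 = 18 ≤ 24, payoff 16 + 15 = 31.
V + N: cost 12 + 11 = 23 ≤ 24, payoff 16 + 14 = 30.
N + Q: cost 11 + 6 = 17 ≤ 24, payoff 14 + 15 = 29.
Best is V and Q with total payoff 31.

31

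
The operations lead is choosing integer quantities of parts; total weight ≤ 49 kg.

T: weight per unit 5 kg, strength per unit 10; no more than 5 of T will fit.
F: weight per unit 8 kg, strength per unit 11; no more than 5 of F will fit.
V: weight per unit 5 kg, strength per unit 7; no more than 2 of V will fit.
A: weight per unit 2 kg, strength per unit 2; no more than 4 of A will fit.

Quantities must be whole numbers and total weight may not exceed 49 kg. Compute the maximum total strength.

T has the best ratio (10/5); taking only T gives at most 5×10 = 50 (stopped by the supply cap of 5).
Mixing does better — 5×T and 3×F: weight 49 ≤ 49, strength 5·10 + 3·11 = 83.

83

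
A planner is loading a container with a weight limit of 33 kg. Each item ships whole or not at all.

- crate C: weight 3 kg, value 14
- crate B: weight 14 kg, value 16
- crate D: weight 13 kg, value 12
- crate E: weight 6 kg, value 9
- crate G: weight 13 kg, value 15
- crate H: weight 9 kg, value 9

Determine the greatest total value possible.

crate C + crate B + crate G: weight 3 + 14 + 13 = 30 ≤ 33, value 14 + 16 + 15 = 45.
crate C + crate B + crate E + crate H: weight 3 + 14 + 6 + 9 = 32 ≤ 33, value 14 + 16 + 9 + 9 = 48.
crate C + crate E + crate G + crate H: weight 3 + 6 + 13 + 9 = 31 ≤ 33, value 14 + 9 + 15 + 9 = 47.
Best is crate C, crate B, crate E, and crate H with total value 48.

48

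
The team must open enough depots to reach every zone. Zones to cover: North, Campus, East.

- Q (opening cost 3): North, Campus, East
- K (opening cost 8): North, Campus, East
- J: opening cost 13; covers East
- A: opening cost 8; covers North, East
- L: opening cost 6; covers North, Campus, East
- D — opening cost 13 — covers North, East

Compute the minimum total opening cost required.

Q alone covers North, Campus, East — every zone.
Total opening cost: 3.
No cover costs less than 3.

3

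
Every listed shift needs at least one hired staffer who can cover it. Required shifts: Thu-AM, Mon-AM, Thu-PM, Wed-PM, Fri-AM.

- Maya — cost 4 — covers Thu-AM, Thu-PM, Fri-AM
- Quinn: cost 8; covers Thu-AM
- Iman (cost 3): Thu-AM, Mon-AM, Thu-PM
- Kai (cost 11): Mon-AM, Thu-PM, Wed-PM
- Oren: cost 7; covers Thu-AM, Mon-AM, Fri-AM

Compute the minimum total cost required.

15

The greedy cost-per-new-shift heuristic would pick Iman, Maya, and Kai for 18, but a cheaper cover exists.
Choose Maya and Kai: together they cover Thu-AM, Mon-AM, Thu-PM, Wed-PM, Fri-AM — every shift.
Total cost: 4 + 11 = 15.
No cover costs less than 15.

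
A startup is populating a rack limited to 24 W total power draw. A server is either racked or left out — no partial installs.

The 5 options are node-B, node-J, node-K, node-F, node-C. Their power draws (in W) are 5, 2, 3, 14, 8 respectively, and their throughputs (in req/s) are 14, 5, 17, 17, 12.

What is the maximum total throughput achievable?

53

Allowing fractional choices, the relaxed optimum would be about 55.3, but servers are indivisible.
node-B + node-J + node-K + node-F: power draw 5 + 2 + 3 + 14 = 24 ≤ 24, throughput 14 + 5 + 17 + 17 = 53.
node-B + node-K + node-F: power draw 5 + 3 + 14 = 22 ≤ 24, throughput 14 + 17 + 17 = 48.
node-B + node-J + node-K + node-C: power draw 5 + 2 + 3 + 8 = 18 ≤ 24, throughput 14 + 5 + 17 + 12 = 48.
Best is node-B, node-J, node-K, and node-F with total throughput 53.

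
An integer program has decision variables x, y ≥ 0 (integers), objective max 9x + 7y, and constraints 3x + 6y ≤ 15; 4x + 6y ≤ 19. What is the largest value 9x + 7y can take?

(x,y)=(4,0) is feasible, giving 36.
(x,y)=(3,1) is feasible, giving 34.
(x,y)=(3,0) is feasible, giving 27.
Maximum is 36 at (x,y)=(4,0).

36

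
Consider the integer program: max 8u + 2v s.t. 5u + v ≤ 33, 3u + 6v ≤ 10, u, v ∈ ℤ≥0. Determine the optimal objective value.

Relaxing integrality, the LP optimum is 26.67 at (u,v) = (3.33, 0), which is not an integer point.
(u,v)=(3,0) is feasible, giving 24.
(u,v)=(2,0) is feasible, giving 16.
The best lattice point is (3,0), giving 24.

24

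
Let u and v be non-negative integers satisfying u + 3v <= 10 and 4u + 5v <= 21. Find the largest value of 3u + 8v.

(u,v)=(1,3) is feasible, giving 27.
(u,v)=(0,3) is feasible, giving 24.
(u,v)=(2,2) is feasible, giving 22.
No feasible integer point exceeds 27.

27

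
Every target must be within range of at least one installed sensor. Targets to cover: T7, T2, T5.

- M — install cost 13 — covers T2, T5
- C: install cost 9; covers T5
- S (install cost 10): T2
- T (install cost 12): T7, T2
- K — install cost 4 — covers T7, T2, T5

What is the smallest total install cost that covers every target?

4

K alone covers T7, T2, T5 — every target.
Total install cost: 4.
No cover costs less than 4.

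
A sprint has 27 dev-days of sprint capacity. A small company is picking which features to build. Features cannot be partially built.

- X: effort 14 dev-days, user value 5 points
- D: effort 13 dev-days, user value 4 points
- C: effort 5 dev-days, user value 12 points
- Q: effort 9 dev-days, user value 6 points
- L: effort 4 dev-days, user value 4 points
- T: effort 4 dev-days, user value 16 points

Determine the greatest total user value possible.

38

Take C, Q, L, and T: effort 5 + 9 + 4 + 4 = 22 ≤ 27, user value 12 + 6 + 4 + 16 = 38.
No other feasible combination does better.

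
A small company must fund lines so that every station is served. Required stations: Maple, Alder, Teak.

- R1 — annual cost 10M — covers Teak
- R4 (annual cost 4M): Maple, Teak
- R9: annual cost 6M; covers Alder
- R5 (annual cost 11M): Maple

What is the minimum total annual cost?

Choose R4 and R9: together they cover Maple, Alder, Teak — every station.
Total annual cost: 4 + 6 = 10.
No cover costs less than 10.

10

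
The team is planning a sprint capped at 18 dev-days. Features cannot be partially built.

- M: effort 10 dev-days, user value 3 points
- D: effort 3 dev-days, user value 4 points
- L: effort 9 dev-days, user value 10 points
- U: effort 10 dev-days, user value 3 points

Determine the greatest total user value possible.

14

Allowing fractional choices, the relaxed optimum would be about 15.8, but features are indivisible.
L: effort 9 ≤ 18, user value 10.
D + L: effort 3 + 9 = 12 ≤ 18, user value 4 + 10 = 14.
M + D: effort 10 + 3 = 13 ≤ 18, user value 3 + 4 = 7.
Best is D and L with total user value 14.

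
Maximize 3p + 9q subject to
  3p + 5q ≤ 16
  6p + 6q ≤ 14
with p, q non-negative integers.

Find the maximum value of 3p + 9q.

18

The continuous relaxation peaks at (0, 2.33) with value 21.00; rounding to a feasible lattice point costs some objective.
(p,q)=(0,2): 3·0+5·2=10≤16, 6·0+6·2=12≤14, objective 18.
(p,q)=(1,1): 3·1+5·1=8≤16, 6·1+6·1=12≤14, objective 12.
(p,q)=(0,1): 3·0+5·1=5≤16, 6·0+6·1=6≤14, objective 9.
The best lattice point is (0,2), giving 18.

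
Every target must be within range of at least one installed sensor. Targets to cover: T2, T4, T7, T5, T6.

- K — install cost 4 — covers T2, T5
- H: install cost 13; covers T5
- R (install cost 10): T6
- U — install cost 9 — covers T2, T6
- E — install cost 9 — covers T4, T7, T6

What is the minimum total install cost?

13

Choose K and E: together they cover T2, T4, T7, T5, T6 — every target.
Total install cost: 4 + 9 = 13.
No cover costs less than 13.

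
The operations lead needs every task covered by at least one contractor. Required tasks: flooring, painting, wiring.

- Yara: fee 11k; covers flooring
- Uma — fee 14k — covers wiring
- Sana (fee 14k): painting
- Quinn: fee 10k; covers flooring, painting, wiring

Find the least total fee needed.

This is an integer covering problem.
Quinn alone covers flooring, painting, wiring — every task.
Total fee: 10.
No cover costs less than 10.

10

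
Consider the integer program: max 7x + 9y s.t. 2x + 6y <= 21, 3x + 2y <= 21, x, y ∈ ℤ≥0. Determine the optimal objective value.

Relaxing integrality, the LP optimum is 55.50 at (x,y) = (6, 1.5), which is not an integer point.
(x,y)=(6,1): 2·6+6·1=18≤21, 3·6+2·1=20≤21, objective 51.
(x,y)=(7,0): 2·7+6·0=14≤21, 3·7+2·0=21≤21, objective 49.
Maximum is 51 at (x,y)=(6,1).

51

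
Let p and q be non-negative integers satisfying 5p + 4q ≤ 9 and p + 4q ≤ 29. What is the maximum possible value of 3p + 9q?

18

(p,q)=(0,2): 5·0+4·2=8≤9, 1·0+4·2=8≤29, objective 18.
(p,q)=(1,1): 5·1+4·1=9≤9, 1·1+4·1=5≤29, objective 12.
(p,q)=(0,1): 5·0+4·1=4≤9, 1·0+4·1=4≤29, objective 9.
No feasible integer point exceeds 18.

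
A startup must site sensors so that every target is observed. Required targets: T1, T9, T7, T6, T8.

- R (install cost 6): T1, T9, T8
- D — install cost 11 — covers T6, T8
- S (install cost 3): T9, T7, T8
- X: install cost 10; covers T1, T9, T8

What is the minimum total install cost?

20

Choose R, D, and S: together they cover T1, T9, T7, T6, T8 — every target.
Total install cost: 6 + 11 + 3 = 20.
No cover costs less than 20.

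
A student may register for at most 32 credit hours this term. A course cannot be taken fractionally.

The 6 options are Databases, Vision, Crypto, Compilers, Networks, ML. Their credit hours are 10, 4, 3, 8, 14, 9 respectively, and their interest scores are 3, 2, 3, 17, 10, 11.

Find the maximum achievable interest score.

Vision + Crypto + Compilers + ML: credit hours 4 + 3 + 8 + 9 = 24 ≤ 32, interest score 2 + 3 + 17 + 11 = 33.
Compilers + Networks + ML: credit hours 8 + 14 + 9 = 31 ≤ 32, interest score 17 + 10 + 11 = 38.
Databases + Crypto + Compilers + ML: credit hours 10 + 3 + 8 + 9 = 30 ≤ 32, interest score 3 + 3 + 17 + 11 = 34.
Best is Compilers, Networks, and ML with total interest score 38.

38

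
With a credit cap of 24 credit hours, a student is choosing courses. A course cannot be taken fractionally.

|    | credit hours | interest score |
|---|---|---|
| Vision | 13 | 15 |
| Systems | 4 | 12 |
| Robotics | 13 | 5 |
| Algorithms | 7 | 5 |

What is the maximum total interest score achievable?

32

Take Vision, Systems, and Algorithms: credit hours 13 + 4 + 7 = 24 ≤ 24, interest score 15 + 12 + 5 = 32.
No other feasible combination does better.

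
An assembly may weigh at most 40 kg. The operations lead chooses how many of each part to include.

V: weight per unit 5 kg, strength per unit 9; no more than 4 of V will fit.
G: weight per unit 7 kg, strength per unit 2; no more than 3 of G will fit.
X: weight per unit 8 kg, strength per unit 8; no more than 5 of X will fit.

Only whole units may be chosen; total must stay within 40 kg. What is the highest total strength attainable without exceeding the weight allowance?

52

Take 4×V and 2×X: weight 36 ≤ 40, strength 4·9 + 2·8 = 52.
V has the best ratio (9/5) and is taken to its limit of 4; remaining capacity is filled optimally with the others.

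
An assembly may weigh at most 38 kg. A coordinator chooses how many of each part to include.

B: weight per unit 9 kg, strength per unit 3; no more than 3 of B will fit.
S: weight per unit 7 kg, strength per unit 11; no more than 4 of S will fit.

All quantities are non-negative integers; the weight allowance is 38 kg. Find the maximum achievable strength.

This is a bounded integer knapsack.
S has the best ratio (11/7); taking only S gives at most 4×11 = 44 (stopped by the supply cap of 4).
Mixing does better — 1×B and 4×S: weight 37 ≤ 38, strength 1·3 + 4·11 = 47.

47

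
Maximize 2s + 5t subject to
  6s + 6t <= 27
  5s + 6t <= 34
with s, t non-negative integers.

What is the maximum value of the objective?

20

(s,t)=(0,4): 6·0+6·4=24≤27, 5·0+6·4=24≤34, objective 20.
(s,t)=(1,3): 6·1+6·3=24≤27, 5·1+6·3=23≤34, objective 17.
The best lattice point is (0,4), giving 20.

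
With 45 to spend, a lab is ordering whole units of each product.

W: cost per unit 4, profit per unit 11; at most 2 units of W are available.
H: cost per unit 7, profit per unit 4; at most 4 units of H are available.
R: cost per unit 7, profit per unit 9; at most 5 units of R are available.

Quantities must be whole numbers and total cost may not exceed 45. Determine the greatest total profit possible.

67

This is a bounded integer knapsack.
W has the best ratio (11/4); taking only W gives at most 2×11 = 22 (stopped by the supply cap of 2).
Mixing does better — 2×W and 5×R: cost 43 ≤ 45, profit 2·11 + 5·9 = 67.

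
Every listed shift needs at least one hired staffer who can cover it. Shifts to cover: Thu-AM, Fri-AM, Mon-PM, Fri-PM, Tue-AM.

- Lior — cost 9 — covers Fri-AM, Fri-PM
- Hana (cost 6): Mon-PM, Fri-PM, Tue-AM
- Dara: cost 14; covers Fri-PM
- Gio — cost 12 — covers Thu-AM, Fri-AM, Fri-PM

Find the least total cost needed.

18

Choose Hana and Gio: together they cover Thu-AM, Fri-AM, Mon-PM, Fri-PM, Tue-AM — every shift.
Total cost: 6 + 12 = 18.
No cover costs less than 18.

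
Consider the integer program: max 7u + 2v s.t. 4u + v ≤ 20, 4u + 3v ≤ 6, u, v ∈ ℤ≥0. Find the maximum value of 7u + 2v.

7

Relaxing integrality, the LP optimum is 10.50 at (u,v) = (1.5, 0), which is not an integer point.
(u,v)=(1,0): 4·1+1·0=4≤20, 4·1+3·0=4≤6, objective 7.
(u,v)=(0,1): 4·0+1·1=1≤20, 4·0+3·1=3≤6, objective 2.
(u,v)=(0,0): 4·0+1·0=0≤20, 4·0+3·0=0≤6, objective 0.
The best lattice point is (1,0), giving 7.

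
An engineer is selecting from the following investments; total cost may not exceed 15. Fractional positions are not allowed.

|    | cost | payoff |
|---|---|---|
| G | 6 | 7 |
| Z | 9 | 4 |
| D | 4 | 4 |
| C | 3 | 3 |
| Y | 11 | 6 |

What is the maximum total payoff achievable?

14

Take G, D, and C: cost 6 + 4 + 3 = 13 ≤ 15, payoff 7 + 4 + 3 = 14.
No other feasible combination does better.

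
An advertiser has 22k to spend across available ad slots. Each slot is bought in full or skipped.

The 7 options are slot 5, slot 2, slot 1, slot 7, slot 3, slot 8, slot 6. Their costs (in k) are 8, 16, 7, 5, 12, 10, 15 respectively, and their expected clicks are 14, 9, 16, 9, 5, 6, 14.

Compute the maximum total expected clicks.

Take slot 5, slot 1, and slot 7: cost 8 + 7 + 5 = 20 ≤ 22, expected clicks 14 + 16 + 9 = 39.
No other feasible combination does better.

39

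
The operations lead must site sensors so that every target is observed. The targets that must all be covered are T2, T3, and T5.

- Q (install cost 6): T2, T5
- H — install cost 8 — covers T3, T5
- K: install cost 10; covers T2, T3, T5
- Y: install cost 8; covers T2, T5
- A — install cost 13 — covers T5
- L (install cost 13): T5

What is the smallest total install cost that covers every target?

The greedy cost-per-new-target heuristic would pick Q and H for 14, but a cheaper cover exists.
K alone covers T2, T3, T5 — every target.
Total install cost: 10.
No cover costs less than 10.

10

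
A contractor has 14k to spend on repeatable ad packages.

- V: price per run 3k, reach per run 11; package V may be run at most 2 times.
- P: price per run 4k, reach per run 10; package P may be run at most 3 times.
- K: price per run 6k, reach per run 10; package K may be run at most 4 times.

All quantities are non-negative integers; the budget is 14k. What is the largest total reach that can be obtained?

Take 2×V and 2×P: price 14 ≤ 14, reach 2·11 + 2·10 = 42.
V has the best ratio (11/3) and is taken to its limit of 2; remaining capacity is filled optimally with the others.

42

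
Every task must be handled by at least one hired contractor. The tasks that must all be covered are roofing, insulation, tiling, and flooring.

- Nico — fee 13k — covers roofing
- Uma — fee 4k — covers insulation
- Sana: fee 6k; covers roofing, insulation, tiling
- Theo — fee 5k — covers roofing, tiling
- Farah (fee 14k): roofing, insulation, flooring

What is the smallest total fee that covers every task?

19

Choose Theo and Farah: together they cover roofing, insulation, tiling, flooring — every task.
Total fee: 5 + 14 = 19.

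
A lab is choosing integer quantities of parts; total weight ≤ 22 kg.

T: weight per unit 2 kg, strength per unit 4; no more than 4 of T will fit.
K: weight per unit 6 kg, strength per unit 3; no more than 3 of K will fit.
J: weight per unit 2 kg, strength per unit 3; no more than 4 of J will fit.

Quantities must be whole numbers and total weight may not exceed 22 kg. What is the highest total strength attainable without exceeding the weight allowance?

4×T, 1×K, and 4×J: weight 22 ≤ 22, strength 4·4 + 1·3 + 4·3 = 31.
4×T and 4×J: weight 16 ≤ 22, strength 4·4 + 4·3 = 28.
Best is 31.

31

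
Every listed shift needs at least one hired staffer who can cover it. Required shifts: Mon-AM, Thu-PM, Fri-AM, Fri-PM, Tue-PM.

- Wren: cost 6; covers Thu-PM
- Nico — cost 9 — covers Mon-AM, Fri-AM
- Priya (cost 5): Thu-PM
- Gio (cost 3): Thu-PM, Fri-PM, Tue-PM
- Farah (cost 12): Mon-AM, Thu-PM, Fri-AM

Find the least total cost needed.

This is an integer covering problem.
Choose Nico and Gio: together they cover Mon-AM, Thu-PM, Fri-AM, Fri-PM, Tue-PM — every shift.
Total cost: 9 + 3 = 12.
No cover costs less than 12.

12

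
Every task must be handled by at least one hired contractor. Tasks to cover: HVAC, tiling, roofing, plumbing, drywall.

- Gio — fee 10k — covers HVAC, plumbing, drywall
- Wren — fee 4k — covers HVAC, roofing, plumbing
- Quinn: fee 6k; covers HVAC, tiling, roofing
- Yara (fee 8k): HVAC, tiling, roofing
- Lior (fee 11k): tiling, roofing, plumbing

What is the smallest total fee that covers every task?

16

The greedy cost-per-new-task heuristic would pick Wren, Quinn, and Gio for 20, but a cheaper cover exists.
Choose Gio and Quinn: together they cover HVAC, tiling, roofing, plumbing, drywall — every task.
Total fee: 10 + 6 = 16.
No cover costs less than 16.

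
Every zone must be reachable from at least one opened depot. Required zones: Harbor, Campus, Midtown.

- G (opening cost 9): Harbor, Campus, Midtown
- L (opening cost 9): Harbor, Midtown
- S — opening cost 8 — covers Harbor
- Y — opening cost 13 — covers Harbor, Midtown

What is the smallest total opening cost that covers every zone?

G alone covers Harbor, Campus, Midtown — every zone.
Total opening cost: 9.
No cover costs less than 9.

9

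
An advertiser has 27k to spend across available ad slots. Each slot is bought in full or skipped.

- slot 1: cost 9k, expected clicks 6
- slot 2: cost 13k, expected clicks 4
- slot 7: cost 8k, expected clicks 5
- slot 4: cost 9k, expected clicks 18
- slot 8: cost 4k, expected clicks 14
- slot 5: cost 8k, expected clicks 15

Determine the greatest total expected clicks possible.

47

This is a 0-1 knapsack instance.
slot 4 + slot 8 + slot 5: cost 9 + 4 + 8 = 21 ≤ 27, expected clicks 18 + 14 + 15 = 47.
slot 1 + slot 4 + slot 5: cost 9 + 9 + 8 = 26 ≤ 27, expected clicks 6 + 18 + 15 = 39.
Best is slot 4, slot 8, and slot 5 with total expected clicks 47.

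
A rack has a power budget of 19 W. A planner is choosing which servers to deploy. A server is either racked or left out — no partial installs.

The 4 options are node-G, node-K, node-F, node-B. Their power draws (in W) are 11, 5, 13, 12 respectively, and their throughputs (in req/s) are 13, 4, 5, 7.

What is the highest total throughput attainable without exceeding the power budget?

node-G: power draw 11 ≤ 19, throughput 13.
node-G + node-K: power draw 11 + 5 = 16 ≤ 19, throughput 13 + 4 = 17.
Best is node-G and node-K with total throughput 17.

17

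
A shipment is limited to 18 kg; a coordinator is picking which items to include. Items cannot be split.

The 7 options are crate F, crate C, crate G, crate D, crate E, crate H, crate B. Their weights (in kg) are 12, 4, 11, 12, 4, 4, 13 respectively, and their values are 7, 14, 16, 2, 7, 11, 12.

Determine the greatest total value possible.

crate C + crate E + crate H: weight 4 + 4 + 4 = 12 ≤ 18, value 14 + 7 + 11 = 32.
crate C + crate G: weight 4 + 11 = 15 ≤ 18, value 14 + 16 = 30.
Best is crate C, crate E, and crate H with total value 32.

32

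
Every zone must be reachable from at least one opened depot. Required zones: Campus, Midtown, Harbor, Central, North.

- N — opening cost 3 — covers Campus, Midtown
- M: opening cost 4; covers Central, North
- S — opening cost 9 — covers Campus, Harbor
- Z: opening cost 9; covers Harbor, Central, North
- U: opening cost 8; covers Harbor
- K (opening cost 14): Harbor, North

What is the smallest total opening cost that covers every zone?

This is a weighted set-cover instance.
The greedy cost-per-new-zone heuristic would pick N, M, and U for 15, but a cheaper cover exists.
Choose N and Z: together they cover Campus, Midtown, Harbor, Central, North — every zone.
Total opening cost: 3 + 9 = 12.
No cover costs less than 12.

12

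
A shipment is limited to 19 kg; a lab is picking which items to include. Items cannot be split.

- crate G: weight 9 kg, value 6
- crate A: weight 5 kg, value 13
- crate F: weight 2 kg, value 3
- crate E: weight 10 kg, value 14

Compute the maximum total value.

Take crate A, crate F, and crate E: weight 5 + 2 + 10 = 17 ≤ 19, value 13 + 3 + 14 = 30.
No other feasible combination does better.

30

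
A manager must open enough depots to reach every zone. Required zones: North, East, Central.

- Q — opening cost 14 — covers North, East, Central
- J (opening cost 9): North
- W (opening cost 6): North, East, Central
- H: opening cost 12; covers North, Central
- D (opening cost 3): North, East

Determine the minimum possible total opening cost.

6

The greedy cost-per-new-zone heuristic would pick D and W for 9, but a cheaper cover exists.
W alone covers North, East, Central — every zone.
Total opening cost: 6.
No cover costs less than 6.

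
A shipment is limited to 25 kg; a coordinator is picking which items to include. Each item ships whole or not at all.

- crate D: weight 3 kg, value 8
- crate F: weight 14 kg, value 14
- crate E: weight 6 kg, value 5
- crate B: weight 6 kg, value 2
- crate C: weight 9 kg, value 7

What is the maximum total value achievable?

27

This is an integer program with binary decision variables.
crate D + crate F: weight 3 + 14 = 17 ≤ 25, value 8 + 14 = 22.
crate D + crate F + crate E: weight 3 + 14 + 6 = 23 ≤ 25, value 8 + 14 + 5 = 27.
crate D + crate F + crate B: weight 3 + 14 + 6 = 23 ≤ 25, value 8 + 14 + 2 = 24.
Best is crate D, crate F, and crate E with total value 27.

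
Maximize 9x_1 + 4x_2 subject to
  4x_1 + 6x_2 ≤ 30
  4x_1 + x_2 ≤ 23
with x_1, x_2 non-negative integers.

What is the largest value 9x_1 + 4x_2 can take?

(x_1,x_2)=(5,1): 4·5+6·1=26≤30, 4·5+1·1=21≤23, objective 49.
(x_1,x_2)=(5,0): 4·5+6·0=20≤30, 4·5+1·0=20≤23, objective 45.
(x_1,x_2)=(4,2): 4·4+6·2=28≤30, 4·4+1·2=18≤23, objective 44.
(x_1,x_2)=(4,1): 4·4+6·1=22≤30, 4·4+1·1=17≤23, objective 40.
Maximum is 49 at (x_1,x_2)=(5,1).

49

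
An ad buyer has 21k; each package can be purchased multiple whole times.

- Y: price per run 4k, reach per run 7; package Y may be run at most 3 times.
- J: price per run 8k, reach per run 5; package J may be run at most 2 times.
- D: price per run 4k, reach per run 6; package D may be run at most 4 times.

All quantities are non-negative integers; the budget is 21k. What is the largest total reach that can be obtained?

33

This is a bounded integer knapsack.
Take 3×Y and 2×D: price 20 ≤ 21, reach 3·7 + 2·6 = 33.
Y has the best ratio (7/4) and is taken to its limit of 3; remaining capacity is filled optimally with the others.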